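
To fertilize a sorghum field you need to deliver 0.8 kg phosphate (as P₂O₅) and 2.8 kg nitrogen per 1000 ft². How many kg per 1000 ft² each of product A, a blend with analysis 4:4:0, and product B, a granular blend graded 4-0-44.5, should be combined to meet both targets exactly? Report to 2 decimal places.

20.00 kg product A, 50.00 kg product B

Let a = kg of product A, b = kg of product B (per 1000 ft²).
P₂O₅: 0.04·a + 0·b = 0.8
N: 0.04·a + 0.04·b = 2.8
Eliminate a: (row1) − 0.04/0.04·(row2) → -0.04·b = -2, so b = 50.
Back-substitute: a = (0.8 − 0·50) / 0.04 = 20.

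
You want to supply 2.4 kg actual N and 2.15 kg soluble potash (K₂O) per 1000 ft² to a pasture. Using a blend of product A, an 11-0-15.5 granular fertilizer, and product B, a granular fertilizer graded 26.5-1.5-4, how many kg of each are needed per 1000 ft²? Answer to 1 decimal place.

12.9 kg product A, 3.7 kg product B

Let a = kg of product A, b = kg of product B (per 1000 ft²).
N: 0.11·a + 0.265·b = 2.4
K₂O: 0.155·a + 0.04·b = 2.15
From row1: a = (2.4 − 0.265·b) / 0.11.
Into row2: 0.155·(2.4 − 0.265·b)/0.11 + 0.04·b = 2.15 → b = 3.69461, a = 12.9175.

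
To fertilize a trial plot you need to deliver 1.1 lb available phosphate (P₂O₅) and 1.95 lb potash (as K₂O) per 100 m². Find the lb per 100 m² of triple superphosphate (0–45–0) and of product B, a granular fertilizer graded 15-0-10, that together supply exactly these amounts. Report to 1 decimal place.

2.4 lb triple superphosphate, 19.5 lb product B

Per-100 m² balance (a = triple superphosphate, b = product B):
P₂O₅: 0.45·a + 0·b = 1.1
K₂O: 0·a + 0.1·b = 1.95
Solving simultaneously: a = 2.44444, b = 19.5.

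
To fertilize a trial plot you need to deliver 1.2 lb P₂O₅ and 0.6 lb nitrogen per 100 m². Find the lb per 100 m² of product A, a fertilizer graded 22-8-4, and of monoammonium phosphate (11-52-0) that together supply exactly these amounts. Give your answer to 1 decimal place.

Per-100 m² balance (a = product A, b = monoammonium phosphate):
P₂O₅: 0.08·a + 0.52·b = 1.2
N: 0.22·a + 0.11·b = 0.6
Eliminate b: (row1) − 0.52/0.11·(row2) → -0.96·a = -1.63636, so a = 1.70455.
Then b = (0.6 − 0.22·1.70455) / 0.11 = 2.04545.

1.7 lb product A, 2.0 lb monoammonium phosphate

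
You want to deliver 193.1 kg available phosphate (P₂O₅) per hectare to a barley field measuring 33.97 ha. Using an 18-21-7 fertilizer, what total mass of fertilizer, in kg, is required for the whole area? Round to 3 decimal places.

31236.224 kg

Product per hectare = 193.1 / 21% = 919.524 kg.
Total product = 919.524 × 33.97 = 31236.2238 kg.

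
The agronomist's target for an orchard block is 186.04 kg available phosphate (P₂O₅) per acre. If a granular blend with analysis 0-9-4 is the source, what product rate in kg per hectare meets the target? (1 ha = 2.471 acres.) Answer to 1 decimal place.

5107.8 kg of product per hectare

Product per acre = 186.04 / 9% = 2067.11 kg.
Convert to per hectare: 2067.11 × 2.471 = 5107.83 kg.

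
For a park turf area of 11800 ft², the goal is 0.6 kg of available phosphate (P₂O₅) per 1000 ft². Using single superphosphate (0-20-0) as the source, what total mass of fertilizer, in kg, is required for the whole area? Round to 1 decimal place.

35.4 kg

Product per 1000 ft² = 0.6 / 20% = 3 kg.
Total product = 3 × 11800 / 1000 = 35.4 kg.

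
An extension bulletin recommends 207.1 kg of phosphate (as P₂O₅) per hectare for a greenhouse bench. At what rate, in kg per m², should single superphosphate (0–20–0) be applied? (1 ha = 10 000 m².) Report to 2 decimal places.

0.10 kg of product per sq m

Product per hectare = 207.1 / 20% = 1035.5 kg.
Convert to per m²: 1035.5 × 0.0001 = 0.10355 kg.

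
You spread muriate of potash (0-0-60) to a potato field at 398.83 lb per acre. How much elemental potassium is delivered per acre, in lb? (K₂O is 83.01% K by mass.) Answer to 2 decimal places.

198.64 lb K per acre

K₂O per acre = 398.83 × 60% = 239.298 lb.
Elemental K = 239.298 × 0.8301 = 198.641 lb per acre.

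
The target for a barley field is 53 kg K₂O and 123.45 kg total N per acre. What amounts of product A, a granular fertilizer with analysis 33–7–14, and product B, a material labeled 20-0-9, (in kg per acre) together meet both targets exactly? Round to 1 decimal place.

300.3 kg product A, 121.8 kg product B

Per-acre balance (a = product A, b = product B):
K₂O: 0.14·a + 0.09·b = 53
N: 0.33·a + 0.2·b = 123.45
Eliminate a: (row1) − 0.14/0.33·(row2) → 0.00515152·b = 0.627273, so b = 121.765.
Back-substitute: a = (53 − 0.09·121.765) / 0.14 = 300.294.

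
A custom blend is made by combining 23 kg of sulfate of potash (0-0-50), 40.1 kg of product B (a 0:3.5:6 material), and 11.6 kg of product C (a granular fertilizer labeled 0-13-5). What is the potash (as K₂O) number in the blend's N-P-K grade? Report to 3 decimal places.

Total mass = 23 + 40.1 + 11.6 = 74.7 kg.
K₂O mass = 50%×23 + 6%×40.1 + 5%×11.6 = 14.486 kg.
% K₂O = 14.486 / 74.7 = 19.3922%.

19.392% K₂O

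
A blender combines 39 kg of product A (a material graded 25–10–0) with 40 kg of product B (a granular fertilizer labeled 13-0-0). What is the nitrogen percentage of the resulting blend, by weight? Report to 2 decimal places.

Total mass = 39 + 40 = 79 kg.
N mass = 25%×39 + 13%×40 = 14.95 kg.
% N = 14.95 / 79 = 18.9241%.

18.92% N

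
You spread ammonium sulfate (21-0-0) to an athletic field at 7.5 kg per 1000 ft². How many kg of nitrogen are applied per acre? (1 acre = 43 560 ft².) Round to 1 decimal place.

nitrogen per 1000 ft² = 7.5 × 21% = 1.575 kg.
Convert to per acre: 1.575 × 43.56 = 68.607 kg.

68.6 kg N per acre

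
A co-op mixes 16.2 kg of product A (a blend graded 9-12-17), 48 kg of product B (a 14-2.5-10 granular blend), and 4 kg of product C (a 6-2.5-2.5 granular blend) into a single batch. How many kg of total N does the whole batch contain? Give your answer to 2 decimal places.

8.42 kg N

N mass = 9%×16.2 + 14%×48 + 6%×4 = 8.418 kg.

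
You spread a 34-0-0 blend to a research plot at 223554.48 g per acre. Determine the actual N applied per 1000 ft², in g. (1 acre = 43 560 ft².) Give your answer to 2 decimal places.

nitrogen per acre = 223554.48 × 34% = 76008.5 g.
Convert to per 1000 ft²: 76008.5 × 0.0229568 = 1744.916 g.

1744.92 g N per thousand sq ft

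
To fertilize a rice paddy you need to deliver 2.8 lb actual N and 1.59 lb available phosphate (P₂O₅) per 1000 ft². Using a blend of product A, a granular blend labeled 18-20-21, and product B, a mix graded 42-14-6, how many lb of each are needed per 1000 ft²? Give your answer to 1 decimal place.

4.7 lb product A, 4.7 lb product B

With a, b = lb per 1000 ft² of product A and product B:
N: 0.18·a + 0.42·b = 2.8
P₂O₅: 0.2·a + 0.14·b = 1.59
From row1: a = (2.8 − 0.42·b) / 0.18.
Into row2: 0.2·(2.8 − 0.42·b)/0.18 + 0.14·b = 1.59 → b = 4.65646, a = 4.69048.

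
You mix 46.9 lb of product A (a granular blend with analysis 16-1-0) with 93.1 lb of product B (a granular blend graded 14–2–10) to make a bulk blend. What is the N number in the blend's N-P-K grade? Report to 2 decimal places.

Total mass = 46.9 + 93.1 = 140 lb.
N mass = 16%×46.9 + 14%×93.1 = 20.538 lb.
% N = 20.538 / 140 = 14.67%.

14.67% N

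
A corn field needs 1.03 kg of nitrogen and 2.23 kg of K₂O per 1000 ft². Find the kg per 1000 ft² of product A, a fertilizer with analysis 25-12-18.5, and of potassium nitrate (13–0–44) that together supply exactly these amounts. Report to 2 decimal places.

1.90 kg product A, 4.27 kg potassium nitrate

With a, b = kg per 1000 ft² of product A and potassium nitrate:
N: 0.25·a + 0.13·b = 1.03
K₂O: 0.185·a + 0.44·b = 2.23
Solving simultaneously: a = 1.89994, b = 4.26934.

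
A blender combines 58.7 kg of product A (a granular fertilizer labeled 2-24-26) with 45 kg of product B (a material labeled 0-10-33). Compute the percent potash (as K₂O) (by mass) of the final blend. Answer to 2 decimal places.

Total mass = 58.7 + 45 = 103.7 kg.
K₂O mass = 26%×58.7 + 33%×45 = 30.112 kg.
% K₂O = 30.112 / 103.7 = 29.0376%.

29.04% K₂O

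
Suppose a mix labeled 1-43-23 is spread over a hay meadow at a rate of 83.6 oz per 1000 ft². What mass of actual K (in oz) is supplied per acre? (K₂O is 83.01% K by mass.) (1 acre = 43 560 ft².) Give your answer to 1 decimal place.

695.3 oz K per acre

K₂O per 1000 ft² = 83.6 × 23% = 19.228 oz.
Elemental K = 19.228 × 0.8301 = 15.9612 oz per 1000 ft².
Convert to per acre: 15.9612 × 43.56 = 695.268 oz.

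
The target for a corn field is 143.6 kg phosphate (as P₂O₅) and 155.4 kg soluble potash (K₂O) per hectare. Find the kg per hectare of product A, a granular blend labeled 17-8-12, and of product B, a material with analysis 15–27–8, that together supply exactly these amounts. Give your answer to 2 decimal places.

With a, b = kg per hectare of product A and product B:
P₂O₅: 0.08·a + 0.27·b = 143.6
K₂O: 0.12·a + 0.08·b = 155.4
Eliminate a: (row1) − 0.08/0.12·(row2) → 0.216667·b = 40, so b = 184.615.
Back-substitute: a = (143.6 − 0.27·184.615) / 0.08 = 1171.923.

1171.92 kg product A, 184.62 kg product B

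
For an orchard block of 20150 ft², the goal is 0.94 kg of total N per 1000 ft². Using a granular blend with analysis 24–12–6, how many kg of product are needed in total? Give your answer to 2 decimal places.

78.92 kg

Product per 1000 ft² = 0.94 / 24% = 3.91667 kg.
Total product = 3.91667 × 20150 / 1000 = 78.9208 kg.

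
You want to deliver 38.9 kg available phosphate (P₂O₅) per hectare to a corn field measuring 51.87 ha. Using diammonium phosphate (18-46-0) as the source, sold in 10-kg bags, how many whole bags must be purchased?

Product per hectare = 38.9 / 46% = 84.5652 kg.
Total product = 84.5652 × 51.87 = 4386.4 kg.
Bags = ⌈4386.4 / 10⌉ = 439.

439 bags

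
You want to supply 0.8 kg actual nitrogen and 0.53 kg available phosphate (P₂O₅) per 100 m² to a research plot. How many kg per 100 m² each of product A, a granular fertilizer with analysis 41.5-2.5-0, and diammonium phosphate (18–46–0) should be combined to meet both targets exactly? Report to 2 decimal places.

1.46 kg product A, 1.07 kg diammonium phosphate

Let a = kg of product A, b = kg of diammonium phosphate (per 100 m²).
N: 0.415·a + 0.18·b = 0.8
P₂O₅: 0.025·a + 0.46·b = 0.53
Eliminate b: (row1) − 0.18/0.46·(row2) → 0.405217·a = 0.592609, so a = 1.46245.
Then b = (0.53 − 0.025·1.46245) / 0.46 = 1.07269.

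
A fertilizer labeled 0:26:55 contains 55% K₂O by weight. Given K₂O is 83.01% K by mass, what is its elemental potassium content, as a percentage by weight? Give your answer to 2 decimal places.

45.66% K

%K = 55 × 0.8301 = 45.6555%.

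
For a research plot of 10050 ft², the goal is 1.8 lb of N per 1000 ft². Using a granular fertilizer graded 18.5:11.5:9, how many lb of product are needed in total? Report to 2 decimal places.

Product per 1000 ft² = 1.8 / 18.5% = 9.72973 lb.
Total product = 9.72973 × 10050 / 1000 = 97.7838 lb.

97.78 lb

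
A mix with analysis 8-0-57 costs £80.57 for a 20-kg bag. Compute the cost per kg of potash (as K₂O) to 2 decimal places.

K₂O in bag = 20 × 57% = 11.4 kg.
Cost per kg K₂O = £80.57 / 11.4 = £7.0675.

£7.07 per kg K₂O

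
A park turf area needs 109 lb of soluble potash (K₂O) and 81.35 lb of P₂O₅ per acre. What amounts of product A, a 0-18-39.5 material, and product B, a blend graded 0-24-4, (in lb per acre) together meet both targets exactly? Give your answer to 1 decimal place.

Per-acre balance (a = product A, b = product B):
K₂O: 0.395·a + 0.04·b = 109
P₂O₅: 0.18·a + 0.24·b = 81.35
Eliminate b: (row1) − 0.04/0.24·(row2) → 0.365·a = 95.4417, so a = 261.484.
Then b = (81.35 − 0.18·261.484) / 0.24 = 142.845.

261.5 lb product A, 142.8 lb product B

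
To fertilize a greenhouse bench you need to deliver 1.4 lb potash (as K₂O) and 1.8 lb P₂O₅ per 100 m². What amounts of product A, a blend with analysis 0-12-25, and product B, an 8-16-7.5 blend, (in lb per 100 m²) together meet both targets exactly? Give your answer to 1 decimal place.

Per-100 m² balance (a = product A, b = product B):
K₂O: 0.25·a + 0.075·b = 1.4
P₂O₅: 0.12·a + 0.16·b = 1.8
Eliminate a: (row1) − 0.25/0.12·(row2) → -0.258333·b = -2.35, so b = 9.09677.
Back-substitute: a = (1.4 − 0.075·9.09677) / 0.25 = 2.87097.

2.9 lb product A, 9.1 lb product B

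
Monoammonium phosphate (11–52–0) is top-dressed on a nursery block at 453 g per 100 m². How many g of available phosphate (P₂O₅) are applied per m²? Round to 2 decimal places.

2.36 g P₂O₅ per sq m

P₂O₅ per 100 m² = 453 × 52% = 235.56 g.
Convert to per m²: 235.56 × 0.01 = 2.3556 g.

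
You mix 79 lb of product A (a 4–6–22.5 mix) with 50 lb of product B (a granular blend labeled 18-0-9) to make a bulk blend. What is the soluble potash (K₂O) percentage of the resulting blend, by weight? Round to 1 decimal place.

Total mass = 79 + 50 = 129 lb.
K₂O mass = 22.5%×79 + 9%×50 = 22.275 lb.
% K₂O = 22.275 / 129 = 17.2674%.

17.3% K₂O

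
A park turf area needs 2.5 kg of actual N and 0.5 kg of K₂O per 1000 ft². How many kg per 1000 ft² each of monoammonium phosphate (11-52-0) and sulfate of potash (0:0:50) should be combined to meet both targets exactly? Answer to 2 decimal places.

22.73 kg monoammonium phosphate, 1.00 kg sulfate of potash

With a, b = kg per 1000 ft² of monoammonium phosphate and sulfate of potash:
N: 0.11·a + 0·b = 2.5
K₂O: 0·a + 0.5·b = 0.5
Solving simultaneously: a = 22.7273, b = 1.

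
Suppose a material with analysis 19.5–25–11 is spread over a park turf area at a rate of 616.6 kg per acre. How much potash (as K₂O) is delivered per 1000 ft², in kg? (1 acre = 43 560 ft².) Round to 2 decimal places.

K₂O per acre = 616.6 × 11% = 67.826 kg.
Convert to per 1000 ft²: 67.826 × 0.0229568 = 1.55707 kg.

1.56 kg K₂O per thousand sq ft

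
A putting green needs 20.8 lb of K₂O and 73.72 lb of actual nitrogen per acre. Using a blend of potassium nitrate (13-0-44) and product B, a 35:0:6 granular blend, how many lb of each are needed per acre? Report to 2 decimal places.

With a, b = lb per acre of potassium nitrate and product B:
K₂O: 0.44·a + 0.06·b = 20.8
N: 0.13·a + 0.35·b = 73.72
Eliminate a: (row1) − 0.44/0.13·(row2) → -1.12462·b = -228.714, so b = 203.371.
Back-substitute: a = (20.8 − 0.06·203.371) / 0.44 = 19.5404.

19.54 lb potassium nitrate, 203.37 lb product B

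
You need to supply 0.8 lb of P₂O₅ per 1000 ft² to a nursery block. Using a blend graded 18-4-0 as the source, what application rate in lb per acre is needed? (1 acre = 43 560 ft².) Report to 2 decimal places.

Product per 1000 ft² = 0.8 / 4% = 20 lb.
Convert to per acre: 20 × 43.56 = 871.2 lb.

871.20 lb of product per acre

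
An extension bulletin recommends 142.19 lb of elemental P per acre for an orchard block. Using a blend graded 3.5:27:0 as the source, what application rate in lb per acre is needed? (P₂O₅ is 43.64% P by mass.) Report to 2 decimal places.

As P₂O₅: 142.19 / 0.4364 = 325.825 lb per acre.
Product per acre = 325.825 / 27% = 1206.759 lb.

1206.76 lb of product per acre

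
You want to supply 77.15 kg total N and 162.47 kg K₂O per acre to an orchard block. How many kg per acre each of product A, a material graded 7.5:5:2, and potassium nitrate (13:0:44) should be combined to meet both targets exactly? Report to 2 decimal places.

421.87 kg product A, 350.07 kg potassium nitrate

With a, b = kg per acre of product A and potassium nitrate:
N: 0.075·a + 0.13·b = 77.15
K₂O: 0.02·a + 0.44·b = 162.47
Eliminate a: (row1) − 0.075/0.02·(row2) → -1.52·b = -532.113, so b = 350.074.
Back-substitute: a = (77.15 − 0.13·350.074) / 0.075 = 421.872.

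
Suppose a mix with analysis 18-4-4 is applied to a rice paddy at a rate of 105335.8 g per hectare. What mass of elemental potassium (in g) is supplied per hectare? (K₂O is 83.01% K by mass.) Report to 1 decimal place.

3497.6 g K per hectare

K₂O per hectare = 105335.8 × 4% = 4213.43 g.
Elemental K = 4213.43 × 0.8301 = 3497.57 g per hectare.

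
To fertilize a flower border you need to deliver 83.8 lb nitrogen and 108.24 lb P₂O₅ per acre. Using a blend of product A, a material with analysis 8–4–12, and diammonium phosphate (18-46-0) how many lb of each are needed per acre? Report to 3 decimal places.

644.081 lb product A, 179.297 lb diammonium phosphate

Per-acre balance (a = product A, b = diammonium phosphate):
N: 0.08·a + 0.18·b = 83.8
P₂O₅: 0.04·a + 0.46·b = 108.24
Eliminate b: (row1) − 0.18/0.46·(row2) → 0.0643478·a = 41.4452, so a = 644.0811.
Then b = (108.24 − 0.04·644.0811) / 0.46 = 179.2973.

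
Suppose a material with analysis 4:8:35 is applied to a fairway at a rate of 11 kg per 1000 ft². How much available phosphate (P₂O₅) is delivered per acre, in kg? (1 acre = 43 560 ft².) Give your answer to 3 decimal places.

P₂O₅ per 1000 ft² = 11 × 8% = 0.88 kg.
Convert to per acre: 0.88 × 43.56 = 38.3328 kg.

38.333 kg P₂O₅ per acre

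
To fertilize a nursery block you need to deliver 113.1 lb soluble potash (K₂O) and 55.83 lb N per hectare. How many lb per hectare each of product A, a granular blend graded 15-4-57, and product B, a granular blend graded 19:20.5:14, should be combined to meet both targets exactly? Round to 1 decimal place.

156.6 lb product A, 170.2 lb product B

With a, b = lb per hectare of product A and product B:
K₂O: 0.57·a + 0.14·b = 113.1
N: 0.15·a + 0.19·b = 55.83
Solving simultaneously: a = 156.619, b = 170.196.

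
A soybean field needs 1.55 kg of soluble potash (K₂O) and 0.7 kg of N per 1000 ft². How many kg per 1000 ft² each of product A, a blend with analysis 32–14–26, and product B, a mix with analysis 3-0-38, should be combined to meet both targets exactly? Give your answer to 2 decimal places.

1.93 kg product A, 2.76 kg product B

Per-1000 ft² balance (a = product A, b = product B):
K₂O: 0.26·a + 0.38·b = 1.55
N: 0.32·a + 0.03·b = 0.7
Eliminate b: (row1) − 0.38/0.03·(row2) → -3.79333·a = -7.31667, so a = 1.92882.
Then b = (0.7 − 0.32·1.92882) / 0.03 = 2.75923.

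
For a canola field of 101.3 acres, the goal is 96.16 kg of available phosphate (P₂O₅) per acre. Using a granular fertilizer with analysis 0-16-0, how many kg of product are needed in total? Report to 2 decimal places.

60881.30 kg

Product per acre = 96.16 / 16% = 601 kg.
Total product = 601 × 101.3 = 60881.3 kg.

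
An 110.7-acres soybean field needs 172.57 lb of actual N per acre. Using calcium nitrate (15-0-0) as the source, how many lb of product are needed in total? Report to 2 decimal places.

Product per acre = 172.57 / 15% = 1150.47 lb.
Total product = 1150.47 × 110.7 = 127356.66 lb.

127356.66 lb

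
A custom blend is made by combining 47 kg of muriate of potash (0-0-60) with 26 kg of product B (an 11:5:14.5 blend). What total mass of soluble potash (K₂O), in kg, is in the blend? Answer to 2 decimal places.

K₂O mass = 60%×47 + 14.5%×26 = 31.97 kg.

31.97 kg K₂O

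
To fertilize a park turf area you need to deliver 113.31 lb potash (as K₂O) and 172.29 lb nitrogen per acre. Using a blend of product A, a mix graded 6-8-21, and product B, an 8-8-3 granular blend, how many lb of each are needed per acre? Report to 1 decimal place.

With a, b = lb per acre of product A and product B:
K₂O: 0.21·a + 0.03·b = 113.31
N: 0.06·a + 0.08·b = 172.29
From row1: a = (113.31 − 0.03·b) / 0.21.
Into row2: 0.06·(113.31 − 0.03·b)/0.21 + 0.08·b = 172.29 → b = 1958.82, a = 259.74.

259.7 lb product A, 1958.8 lb product B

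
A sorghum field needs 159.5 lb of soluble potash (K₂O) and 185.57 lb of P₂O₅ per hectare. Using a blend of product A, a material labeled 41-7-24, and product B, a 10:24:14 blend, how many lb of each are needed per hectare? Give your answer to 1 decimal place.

Per-hectare balance (a = product A, b = product B):
K₂O: 0.24·a + 0.14·b = 159.5
P₂O₅: 0.07·a + 0.24·b = 185.57
Solving simultaneously: a = 257.326, b = 698.155.

257.3 lb product A, 698.2 lb product B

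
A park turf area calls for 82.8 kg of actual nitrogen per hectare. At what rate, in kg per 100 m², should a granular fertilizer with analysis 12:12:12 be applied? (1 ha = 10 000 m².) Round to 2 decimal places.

Product per hectare = 82.8 / 12% = 690 kg.
Convert to per 100 m²: 690 × 0.01 = 6.9 kg.

6.90 kg of product per hundred sq m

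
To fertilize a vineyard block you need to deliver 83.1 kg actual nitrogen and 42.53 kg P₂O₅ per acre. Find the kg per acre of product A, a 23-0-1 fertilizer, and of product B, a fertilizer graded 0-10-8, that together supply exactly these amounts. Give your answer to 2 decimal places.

Per-acre balance (a = product A, b = product B):
N: 0.23·a + 0·b = 83.1
P₂O₅: 0·a + 0.1·b = 42.53
Solving simultaneously: a = 361.304, b = 425.3.

361.30 kg product A, 425.30 kg product B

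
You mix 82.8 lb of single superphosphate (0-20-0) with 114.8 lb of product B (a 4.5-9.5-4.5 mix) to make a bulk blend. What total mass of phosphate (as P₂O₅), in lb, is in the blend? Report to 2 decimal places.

P₂O₅ mass = 20%×82.8 + 9.5%×114.8 = 27.466 lb.

27.47 lb P₂O₅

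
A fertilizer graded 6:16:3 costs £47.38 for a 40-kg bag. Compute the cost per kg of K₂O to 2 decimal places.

£39.48 per kg K₂O

K₂O in bag = 40 × 3% = 1.2 kg.
Cost per kg K₂O = £47.38 / 1.2 = £39.4833.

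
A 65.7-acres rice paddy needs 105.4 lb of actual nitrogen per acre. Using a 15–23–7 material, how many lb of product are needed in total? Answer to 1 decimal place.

Product per acre = 105.4 / 15% = 702.667 lb.
Total product = 702.667 × 65.7 = 46165.2 lb.

46165.2 lb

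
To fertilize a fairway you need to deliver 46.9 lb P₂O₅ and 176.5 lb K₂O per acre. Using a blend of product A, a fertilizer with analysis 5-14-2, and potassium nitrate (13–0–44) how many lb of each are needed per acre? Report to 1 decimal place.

With a, b = lb per acre of product A and potassium nitrate:
P₂O₅: 0.14·a + 0·b = 46.9
K₂O: 0.02·a + 0.44·b = 176.5
From row1: a = (46.9 − 0·b) / 0.14.
Into row2: 0.02·(46.9 − 0·b)/0.14 + 0.44·b = 176.5 → b = 385.909, a = 335.

335.0 lb product A, 385.9 lb potassium nitrate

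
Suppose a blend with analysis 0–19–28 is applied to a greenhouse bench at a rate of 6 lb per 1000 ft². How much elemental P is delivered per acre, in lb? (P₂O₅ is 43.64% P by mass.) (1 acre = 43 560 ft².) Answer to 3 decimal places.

21.671 lb P per acre

P₂O₅ per 1000 ft² = 6 × 19% = 1.14 lb.
Elemental P = 1.14 × 0.4364 = 0.497496 lb per 1000 ft².
Convert to per acre: 0.497496 × 43.56 = 21.6709 lb.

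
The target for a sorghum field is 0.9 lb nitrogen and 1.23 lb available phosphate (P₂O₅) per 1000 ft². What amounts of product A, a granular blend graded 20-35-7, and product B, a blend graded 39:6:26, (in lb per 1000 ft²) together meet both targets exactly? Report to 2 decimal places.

With a, b = lb per 1000 ft² of product A and product B:
N: 0.2·a + 0.39·b = 0.9
P₂O₅: 0.35·a + 0.06·b = 1.23
Eliminate a: (row1) − 0.2/0.35·(row2) → 0.355714·b = 0.197143, so b = 0.554217.
Back-substitute: a = (0.9 − 0.39·0.554217) / 0.2 = 3.41928.

3.42 lb product A, 0.55 lb product B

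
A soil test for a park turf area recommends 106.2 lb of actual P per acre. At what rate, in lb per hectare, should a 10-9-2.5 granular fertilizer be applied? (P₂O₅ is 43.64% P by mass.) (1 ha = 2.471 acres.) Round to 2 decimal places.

As P₂O₅: 106.2 / 0.4364 = 243.355 lb per acre.
Product per acre = 243.355 / 9% = 2703.94 lb.
Convert to per hectare: 2703.94 × 2.471 = 6681.439 lb.

6681.44 lb of product per hectare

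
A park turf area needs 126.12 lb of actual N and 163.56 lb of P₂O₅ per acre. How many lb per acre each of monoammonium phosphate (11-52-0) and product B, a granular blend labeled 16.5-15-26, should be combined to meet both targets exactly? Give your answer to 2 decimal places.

Per-acre balance (a = monoammonium phosphate, b = product B):
N: 0.11·a + 0.165·b = 126.12
P₂O₅: 0.52·a + 0.15·b = 163.56
Eliminate a: (row1) − 0.11/0.52·(row2) → 0.133269·b = 91.5208, so b = 686.736.
Back-substitute: a = (126.12 − 0.165·686.736) / 0.11 = 116.442.

116.44 lb monoammonium phosphate, 686.74 lb product B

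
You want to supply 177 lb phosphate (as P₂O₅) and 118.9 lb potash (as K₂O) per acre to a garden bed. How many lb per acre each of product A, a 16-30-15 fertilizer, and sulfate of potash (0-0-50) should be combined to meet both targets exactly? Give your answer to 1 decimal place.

590.0 lb product A, 60.8 lb sulfate of potash

Per-acre balance (a = product A, b = sulfate of potash):
P₂O₅: 0.3·a + 0·b = 177
K₂O: 0.15·a + 0.5·b = 118.9
From row1: a = (177 − 0·b) / 0.3.
Into row2: 0.15·(177 − 0·b)/0.3 + 0.5·b = 118.9 → b = 60.8, a = 590.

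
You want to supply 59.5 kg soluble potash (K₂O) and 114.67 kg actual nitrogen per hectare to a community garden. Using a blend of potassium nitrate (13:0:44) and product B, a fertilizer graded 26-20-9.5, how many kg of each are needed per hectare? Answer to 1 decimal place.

With a, b = kg per hectare of potassium nitrate and product B:
K₂O: 0.44·a + 0.095·b = 59.5
N: 0.13·a + 0.26·b = 114.67
Eliminate b: (row1) − 0.095/0.26·(row2) → 0.3925·a = 17.6013, so a = 44.8442.
Then b = (114.67 − 0.13·44.8442) / 0.26 = 418.616.

44.8 kg potassium nitrate, 418.6 kg product B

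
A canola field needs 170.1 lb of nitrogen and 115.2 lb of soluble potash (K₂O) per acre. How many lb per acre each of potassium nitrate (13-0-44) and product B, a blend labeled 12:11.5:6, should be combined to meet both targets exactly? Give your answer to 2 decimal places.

80.40 lb potassium nitrate, 1330.40 lb product B

Let a = lb of potassium nitrate, b = lb of product B (per acre).
N: 0.13·a + 0.12·b = 170.1
K₂O: 0.44·a + 0.06·b = 115.2
Eliminate b: (row1) − 0.12/0.06·(row2) → -0.75·a = -60.3, so a = 80.4.
Then b = (115.2 − 0.44·80.4) / 0.06 = 1330.4.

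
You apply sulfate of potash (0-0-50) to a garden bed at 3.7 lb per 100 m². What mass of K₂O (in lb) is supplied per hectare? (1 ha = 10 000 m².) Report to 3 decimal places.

K₂O per 100 m² = 3.7 × 50% = 1.85 lb.
Convert to per hectare: 1.85 × 100 = 185 lb.

185.000 lb K₂O per hectare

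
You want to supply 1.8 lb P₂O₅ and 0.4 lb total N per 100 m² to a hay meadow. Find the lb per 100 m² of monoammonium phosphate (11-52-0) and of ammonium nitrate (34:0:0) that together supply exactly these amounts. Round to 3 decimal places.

Per-100 m² balance (a = monoammonium phosphate, b = ammonium nitrate):
P₂O₅: 0.52·a + 0·b = 1.8
N: 0.11·a + 0.34·b = 0.4
Eliminate b: (row1) − 0/0.34·(row2) → 0.52·a = 1.8, so a = 3.46154.
Then b = (0.4 − 0.11·3.46154) / 0.34 = 0.0565611.

3.462 lb monoammonium phosphate, 0.057 lb ammonium nitrate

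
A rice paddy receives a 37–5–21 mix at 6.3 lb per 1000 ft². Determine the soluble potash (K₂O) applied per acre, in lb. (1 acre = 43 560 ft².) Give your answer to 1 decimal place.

K₂O per 1000 ft² = 6.3 × 21% = 1.323 lb.
Convert to per acre: 1.323 × 43.56 = 57.6299 lb.

57.6 lb K₂O per acre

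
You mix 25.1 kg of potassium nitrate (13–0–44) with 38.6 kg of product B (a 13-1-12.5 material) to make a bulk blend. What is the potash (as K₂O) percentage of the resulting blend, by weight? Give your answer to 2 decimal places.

24.91% K₂O

Total mass = 25.1 + 38.6 = 63.7 kg.
K₂O mass = 44%×25.1 + 12.5%×38.6 = 15.869 kg.
% K₂O = 15.869 / 63.7 = 24.9121%.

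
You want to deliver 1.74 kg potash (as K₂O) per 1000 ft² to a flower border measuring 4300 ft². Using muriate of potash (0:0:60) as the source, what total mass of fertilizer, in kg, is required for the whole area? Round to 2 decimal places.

12.47 kg

Product per 1000 ft² = 1.74 / 60% = 2.9 kg.
Total product = 2.9 × 4300 / 1000 = 12.47 kg.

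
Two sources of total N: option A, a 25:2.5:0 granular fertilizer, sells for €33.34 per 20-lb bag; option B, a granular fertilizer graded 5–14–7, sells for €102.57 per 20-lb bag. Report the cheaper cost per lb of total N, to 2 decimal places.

option A: N per bag = 20 × 25% = 5 lb; cost = 33.34 / 5 = €6.6680/lb N.
option B: N per bag = 20 × 5% = 1 lb; cost = 102.57 / 1 = €102.5700/lb N.
option A is cheaper.

€6.67 per lb N (option A)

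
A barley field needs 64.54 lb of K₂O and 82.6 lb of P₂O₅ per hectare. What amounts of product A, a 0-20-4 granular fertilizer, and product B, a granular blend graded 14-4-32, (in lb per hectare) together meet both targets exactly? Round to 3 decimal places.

With a, b = lb per hectare of product A and product B:
K₂O: 0.04·a + 0.32·b = 64.54
P₂O₅: 0.2·a + 0.04·b = 82.6
Solving simultaneously: a = 382.2179, b = 153.9103.

382.218 lb product A, 153.910 lb product B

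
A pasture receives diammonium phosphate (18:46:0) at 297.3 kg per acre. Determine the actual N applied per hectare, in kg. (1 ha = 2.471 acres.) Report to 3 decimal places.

132.233 kg N per hectare

nitrogen per acre = 297.3 × 18% = 53.514 kg.
Convert to per hectare: 53.514 × 2.471 = 132.2331 kg.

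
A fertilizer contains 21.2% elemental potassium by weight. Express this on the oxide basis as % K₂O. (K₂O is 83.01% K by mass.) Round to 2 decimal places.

%K₂O = 21.2 / 0.8301 = 25.5391%.

25.54% K₂O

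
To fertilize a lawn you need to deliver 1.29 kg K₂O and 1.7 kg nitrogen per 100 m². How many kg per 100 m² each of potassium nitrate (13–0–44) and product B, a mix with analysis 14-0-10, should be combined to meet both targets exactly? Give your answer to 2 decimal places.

0.22 kg potassium nitrate, 11.94 kg product B

Let a = kg of potassium nitrate, b = kg of product B (per 100 m²).
K₂O: 0.44·a + 0.1·b = 1.29
N: 0.13·a + 0.14·b = 1.7
Eliminate a: (row1) − 0.44/0.13·(row2) → -0.373846·b = -4.46385, so b = 11.9403.
Back-substitute: a = (1.29 − 0.1·11.9403) / 0.44 = 0.218107.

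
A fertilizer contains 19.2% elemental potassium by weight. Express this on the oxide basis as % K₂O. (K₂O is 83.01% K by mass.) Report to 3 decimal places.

23.130% K₂O

%K₂O = 19.2 / 0.8301 = 23.1297%.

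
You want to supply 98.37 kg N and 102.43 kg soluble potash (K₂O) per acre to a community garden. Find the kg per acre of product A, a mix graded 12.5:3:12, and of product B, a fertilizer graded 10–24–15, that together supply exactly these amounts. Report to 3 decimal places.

668.519 kg product A, 148.052 kg product B

Let a = kg of product A, b = kg of product B (per acre).
N: 0.125·a + 0.1·b = 98.37
K₂O: 0.12·a + 0.15·b = 102.43
Eliminate b: (row1) − 0.1/0.15·(row2) → 0.045·a = 30.0833, so a = 668.5185.
Then b = (102.43 − 0.12·668.5185) / 0.15 = 148.0519.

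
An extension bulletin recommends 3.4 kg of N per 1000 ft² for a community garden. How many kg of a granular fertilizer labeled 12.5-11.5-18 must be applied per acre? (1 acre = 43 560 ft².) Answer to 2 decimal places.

Product per 1000 ft² = 3.4 / 12.5% = 27.2 kg.
Convert to per acre: 27.2 × 43.56 = 1184.832 kg.

1184.83 kg of product per acre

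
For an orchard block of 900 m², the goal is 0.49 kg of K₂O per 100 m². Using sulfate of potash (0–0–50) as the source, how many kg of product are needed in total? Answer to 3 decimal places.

8.820 kg

Product per 100 m² = 0.49 / 50% = 0.98 kg.
Total product = 0.98 × 900 / 100 = 8.82 kg.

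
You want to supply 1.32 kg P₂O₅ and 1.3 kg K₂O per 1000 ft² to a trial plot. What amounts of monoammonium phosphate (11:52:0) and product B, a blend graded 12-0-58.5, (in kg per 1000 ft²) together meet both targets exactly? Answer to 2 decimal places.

2.54 kg monoammonium phosphate, 2.22 kg product B

Let a = kg of monoammonium phosphate, b = kg of product B (per 1000 ft²).
P₂O₅: 0.52·a + 0·b = 1.32
K₂O: 0·a + 0.585·b = 1.3
Solving simultaneously: a = 2.53846, b = 2.22222.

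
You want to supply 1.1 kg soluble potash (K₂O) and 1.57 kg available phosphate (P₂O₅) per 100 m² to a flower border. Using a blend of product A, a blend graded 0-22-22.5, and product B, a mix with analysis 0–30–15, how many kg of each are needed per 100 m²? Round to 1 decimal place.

Per-100 m² balance (a = product A, b = product B):
K₂O: 0.225·a + 0.15·b = 1.1
P₂O₅: 0.22·a + 0.3·b = 1.57
Solving simultaneously: a = 2.73913, b = 3.22464.

2.7 kg product A, 3.2 kg product B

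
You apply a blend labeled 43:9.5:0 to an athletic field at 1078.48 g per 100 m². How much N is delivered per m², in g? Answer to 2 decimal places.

4.64 g N per sq m

nitrogen per 100 m² = 1078.48 × 43% = 463.746 g.
Convert to per m²: 463.746 × 0.01 = 4.63746 g.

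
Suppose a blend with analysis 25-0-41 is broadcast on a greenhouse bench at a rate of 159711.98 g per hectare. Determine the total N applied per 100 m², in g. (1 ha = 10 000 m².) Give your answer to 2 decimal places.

399.28 g N per hundred sq m

nitrogen per hectare = 159711.98 × 25% = 39928 g.
Convert to per 100 m²: 39928 × 0.01 = 399.27995 g.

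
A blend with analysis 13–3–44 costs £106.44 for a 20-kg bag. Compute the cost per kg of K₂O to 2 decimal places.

£12.10 per kg K₂O

K₂O in bag = 20 × 44% = 8.8 kg.
Cost per kg K₂O = £106.44 / 8.8 = £12.0955.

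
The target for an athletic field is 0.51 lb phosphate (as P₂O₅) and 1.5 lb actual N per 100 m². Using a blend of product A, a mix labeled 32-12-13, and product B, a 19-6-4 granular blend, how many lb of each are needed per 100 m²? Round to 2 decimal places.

1.92 lb product A, 4.67 lb product B

Let a = lb of product A, b = lb of product B (per 100 m²).
P₂O₅: 0.12·a + 0.06·b = 0.51
N: 0.32·a + 0.19·b = 1.5
From row1: a = (0.51 − 0.06·b) / 0.12.
Into row2: 0.32·(0.51 − 0.06·b)/0.12 + 0.19·b = 1.5 → b = 4.66667, a = 1.91667.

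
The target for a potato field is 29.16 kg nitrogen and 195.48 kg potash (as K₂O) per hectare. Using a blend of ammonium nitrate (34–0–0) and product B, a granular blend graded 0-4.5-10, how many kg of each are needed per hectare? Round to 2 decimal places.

Per-hectare balance (a = ammonium nitrate, b = product B):
N: 0.34·a + 0·b = 29.16
K₂O: 0·a + 0.1·b = 195.48
Solving simultaneously: a = 85.7647, b = 1954.8.

85.76 kg ammonium nitrate, 1954.80 kg product B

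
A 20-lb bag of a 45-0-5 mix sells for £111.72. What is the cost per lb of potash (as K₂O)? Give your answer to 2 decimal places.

£111.72 per lb K₂O

K₂O in bag = 20 × 5% = 1 lb.
Cost per lb K₂O = £111.72 / 1 = £111.7200.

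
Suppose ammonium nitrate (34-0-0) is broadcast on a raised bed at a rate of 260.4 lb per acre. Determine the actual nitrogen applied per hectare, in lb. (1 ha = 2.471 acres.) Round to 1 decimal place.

218.8 lb N per hectare

nitrogen per acre = 260.4 × 34% = 88.536 lb.
Convert to per hectare: 88.536 × 2.471 = 218.772 lb.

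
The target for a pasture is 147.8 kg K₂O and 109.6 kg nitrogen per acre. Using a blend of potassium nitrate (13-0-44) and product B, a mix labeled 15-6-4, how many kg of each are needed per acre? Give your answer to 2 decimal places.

292.53 kg potassium nitrate, 477.14 kg product B

Per-acre balance (a = potassium nitrate, b = product B):
K₂O: 0.44·a + 0.04·b = 147.8
N: 0.13·a + 0.15·b = 109.6
Solving simultaneously: a = 292.533, b = 477.138.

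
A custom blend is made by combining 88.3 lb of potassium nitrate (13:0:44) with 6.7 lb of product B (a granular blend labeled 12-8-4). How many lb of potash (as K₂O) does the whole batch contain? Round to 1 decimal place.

39.1 lb K₂O

K₂O mass = 44%×88.3 + 4%×6.7 = 39.12 lb.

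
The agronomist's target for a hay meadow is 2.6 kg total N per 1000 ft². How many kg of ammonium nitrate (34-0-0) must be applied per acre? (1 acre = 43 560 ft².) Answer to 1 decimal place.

333.1 kg of product per acre

Product per 1000 ft² = 2.6 / 34% = 7.64706 kg.
Convert to per acre: 7.64706 × 43.56 = 333.106 kg.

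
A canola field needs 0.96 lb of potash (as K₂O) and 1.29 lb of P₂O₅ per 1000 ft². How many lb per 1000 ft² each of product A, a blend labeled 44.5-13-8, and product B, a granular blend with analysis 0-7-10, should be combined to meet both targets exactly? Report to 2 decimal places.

8.35 lb product A, 2.92 lb product B

Per-1000 ft² balance (a = product A, b = product B):
K₂O: 0.08·a + 0.1·b = 0.96
P₂O₅: 0.13·a + 0.07·b = 1.29
From row1: a = (0.96 − 0.1·b) / 0.08.
Into row2: 0.13·(0.96 − 0.1·b)/0.08 + 0.07·b = 1.29 → b = 2.91892, a = 8.35135.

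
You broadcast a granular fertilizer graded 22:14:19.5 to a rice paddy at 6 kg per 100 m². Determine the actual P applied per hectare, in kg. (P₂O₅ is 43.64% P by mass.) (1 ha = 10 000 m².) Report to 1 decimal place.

36.7 kg P per hectare

P₂O₅ per 100 m² = 6 × 14% = 0.84 kg.
Elemental P = 0.84 × 0.4364 = 0.366576 kg per 100 m².
Convert to per hectare: 0.366576 × 100 = 36.6576 kg.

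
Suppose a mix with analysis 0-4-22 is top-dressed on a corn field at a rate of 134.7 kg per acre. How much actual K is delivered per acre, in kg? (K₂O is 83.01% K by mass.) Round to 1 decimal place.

K₂O per acre = 134.7 × 22% = 29.634 kg.
Elemental K = 29.634 × 0.8301 = 24.5992 kg per acre.

24.6 kg K per acre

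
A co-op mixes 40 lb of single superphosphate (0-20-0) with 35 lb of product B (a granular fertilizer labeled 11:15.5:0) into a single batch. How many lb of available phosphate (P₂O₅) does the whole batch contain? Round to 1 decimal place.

13.4 lb P₂O₅

P₂O₅ mass = 20%×40 + 15.5%×35 = 13.425 lb.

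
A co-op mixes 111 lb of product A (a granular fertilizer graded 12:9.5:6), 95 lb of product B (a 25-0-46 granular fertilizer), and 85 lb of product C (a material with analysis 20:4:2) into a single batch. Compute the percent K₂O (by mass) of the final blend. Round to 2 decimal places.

Total mass = 111 + 95 + 85 = 291 lb.
K₂O mass = 6%×111 + 46%×95 + 2%×85 = 52.06 lb.
% K₂O = 52.06 / 291 = 17.89003%.

17.89% K₂O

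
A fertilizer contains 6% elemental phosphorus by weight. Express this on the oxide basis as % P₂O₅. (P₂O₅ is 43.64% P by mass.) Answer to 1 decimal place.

%P₂O₅ = 6 / 0.4364 = 13.7489%.

13.7% P₂O₅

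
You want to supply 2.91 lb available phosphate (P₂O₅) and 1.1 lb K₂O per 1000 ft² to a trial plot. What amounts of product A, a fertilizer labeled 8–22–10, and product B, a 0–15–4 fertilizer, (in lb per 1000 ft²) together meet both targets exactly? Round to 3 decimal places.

7.839 lb product A, 7.903 lb product B

With a, b = lb per 1000 ft² of product A and product B:
P₂O₅: 0.22·a + 0.15·b = 2.91
K₂O: 0.1·a + 0.04·b = 1.1
From row1: a = (2.91 − 0.15·b) / 0.22.
Into row2: 0.1·(2.91 − 0.15·b)/0.22 + 0.04·b = 1.1 → b = 7.90323, a = 7.83871.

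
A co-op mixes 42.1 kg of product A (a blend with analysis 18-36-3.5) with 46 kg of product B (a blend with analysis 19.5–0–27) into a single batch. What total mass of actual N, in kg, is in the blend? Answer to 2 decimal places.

16.55 kg N

N mass = 18%×42.1 + 19.5%×46 = 16.548 kg.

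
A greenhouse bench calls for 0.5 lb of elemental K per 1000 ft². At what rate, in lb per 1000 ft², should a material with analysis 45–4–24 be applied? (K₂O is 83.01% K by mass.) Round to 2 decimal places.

2.51 lb of product per thousand sq ft

As K₂O: 0.5 / 0.8301 = 0.602337 lb per 1000 ft².
Product per 1000 ft² = 0.602337 / 24% = 2.50974 lb.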